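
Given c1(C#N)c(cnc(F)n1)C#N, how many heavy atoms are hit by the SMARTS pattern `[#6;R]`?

4

The query [#6;R] means: carbon that is part of a ring.
Check the 11 heavy atoms by environment: 2× n (aromatic, in 6-ring) → no; 4× c (aromatic, in 6-ring) → match; 2× C (acyclic) → no; 2× N (acyclic) → no; 1× F (acyclic) → no.
That gives 4 matching atoms.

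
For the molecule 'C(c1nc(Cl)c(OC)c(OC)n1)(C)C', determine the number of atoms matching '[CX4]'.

The query [CX4] means: C with X4: aliphatic carbon with exactly 4 total connections (bonds + H).
Check the 14 heavy atoms by environment: 2× n (aromatic, X2) → no; 4× c (aromatic, X3) → no; 5× C (X4) → match; 1× Cl (X1) → no; 2× O (X2) → no.
That gives 5 matching atoms.

5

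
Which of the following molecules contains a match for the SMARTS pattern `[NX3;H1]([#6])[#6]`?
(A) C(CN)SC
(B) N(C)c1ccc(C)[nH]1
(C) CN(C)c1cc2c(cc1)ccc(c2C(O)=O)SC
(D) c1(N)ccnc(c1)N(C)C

B

[NX3;H1]([#6])[#6] describes a trivalent nitrogen with one H, bonded to two carbons (a secondary amine).
(A) has a primary amino group (-NH2) but the nitrogen has H2 and only one carbon neighbour.
(B) contains an N-methylamino group (-NHCH3), which satisfies every atom and bond constraint.
(C) has a dimethylamino group (-N(CH3)2) but the nitrogen has H0, not H1.
(D) has a primary amino group (-NH2) but the nitrogen has H2 and only one carbon neighbour.
So the answer is (B).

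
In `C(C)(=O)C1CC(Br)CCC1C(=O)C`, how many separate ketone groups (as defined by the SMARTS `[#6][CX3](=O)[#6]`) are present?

2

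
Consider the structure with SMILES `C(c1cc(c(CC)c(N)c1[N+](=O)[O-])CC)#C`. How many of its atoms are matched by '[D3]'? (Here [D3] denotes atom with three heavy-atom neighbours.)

6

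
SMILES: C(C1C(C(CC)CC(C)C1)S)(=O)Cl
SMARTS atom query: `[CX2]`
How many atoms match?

0

The query [CX2] means: C with X2: aliphatic carbon with exactly 2 total connections.
Check the 13 heavy atoms by environment: 9× C (X4) → no; 1× C (X3) → no; 1× O (X1) → no; 1× Cl (X1) → no; 1× S (X2) → no.
No environment satisfies the query, so 0 matching atoms.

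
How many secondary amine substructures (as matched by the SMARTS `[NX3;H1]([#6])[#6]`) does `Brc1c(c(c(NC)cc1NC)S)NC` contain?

[NX3;H1]([#6])[#6] is the SMARTS for a secondary amine: a trivalent nitrogen with one H, bonded to two carbons.
The molecule carries 3 separate instances of an N-methylamino group (-NHCH3) meeting every constraint; each maps to a distinct set of atoms, giving 3 matches.

3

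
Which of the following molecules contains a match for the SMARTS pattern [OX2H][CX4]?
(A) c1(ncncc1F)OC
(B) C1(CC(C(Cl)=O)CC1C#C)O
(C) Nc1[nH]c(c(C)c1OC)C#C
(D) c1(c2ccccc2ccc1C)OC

B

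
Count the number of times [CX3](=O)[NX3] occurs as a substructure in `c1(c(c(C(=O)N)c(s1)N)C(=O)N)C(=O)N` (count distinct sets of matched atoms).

3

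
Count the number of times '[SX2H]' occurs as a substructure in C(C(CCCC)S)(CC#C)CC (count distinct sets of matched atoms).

1

[SX2H] is the SMARTS for a thiol: an aliphatic sulfur with two connections, one being H.
Exactly one fragment in the molecule meets all constraints, giving 1 match.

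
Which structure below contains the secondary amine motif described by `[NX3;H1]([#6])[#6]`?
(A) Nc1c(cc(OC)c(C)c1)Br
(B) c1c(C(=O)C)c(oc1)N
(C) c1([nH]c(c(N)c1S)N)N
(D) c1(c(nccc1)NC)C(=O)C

D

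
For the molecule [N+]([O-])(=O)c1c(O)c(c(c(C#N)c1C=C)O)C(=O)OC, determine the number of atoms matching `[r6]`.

6

The query [r6] means: r6 matches atoms in a six-membered ring.
Check the 19 heavy atoms by environment: 6× c (aromatic, in 6-ring) → match; 5× O (acyclic) → no; 5× C (acyclic) → no; 1× N (acyclic) → no; 1× N (charge +1, acyclic) → no; 1× O (charge -1, acyclic) → no.
That gives 6 matching atoms.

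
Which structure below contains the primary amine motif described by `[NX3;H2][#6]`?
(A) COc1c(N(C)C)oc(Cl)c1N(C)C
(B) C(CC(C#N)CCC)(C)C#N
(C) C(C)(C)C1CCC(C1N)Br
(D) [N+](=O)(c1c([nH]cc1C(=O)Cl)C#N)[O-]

C

[NX3;H2][#6] describes a trivalent nitrogen with two H attached to carbon (a primary amine).
(A) has a dimethylamino group (-N(CH3)2) but the nitrogen has H0, not H2.
(B) has a nitrile (-C#N) but the nitrogen is NX1 (triple-bonded), not NX3 with two H.
(C) contains a primary amino group (-NH2), which satisfies every atom and bond constraint.
(D) has a nitro group (-[N+](=O)[O-]) but the nitrogen is [N+] with no H, not NX3H2.
So the answer is (C).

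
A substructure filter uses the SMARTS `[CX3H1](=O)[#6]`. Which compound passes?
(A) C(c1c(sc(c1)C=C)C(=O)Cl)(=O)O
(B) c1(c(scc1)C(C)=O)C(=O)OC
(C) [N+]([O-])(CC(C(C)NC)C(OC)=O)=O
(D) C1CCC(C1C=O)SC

D

[CX3H1](=O)[#6] describes an sp2 carbon with one H, double-bonded to O and single-bonded to carbon (an aldehyde).
(A) has a carboxylic acid group (-C(=O)OH) but the carbonyl carbon has H0 and is bonded to O, not H1.
(B) has an acetyl/ketone group (-C(=O)CH3) but the carbonyl carbon has H0 (two carbon neighbours), not H1.
(C) has a methyl-ester group (-C(=O)OCH3) but the carbonyl carbon has H0, not H1.
(D) contains an aldehyde (-CHO), which satisfies every atom and bond constraint.
So the answer is (D).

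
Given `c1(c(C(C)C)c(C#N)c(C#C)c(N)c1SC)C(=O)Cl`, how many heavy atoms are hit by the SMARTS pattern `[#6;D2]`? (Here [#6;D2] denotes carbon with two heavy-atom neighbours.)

Check the 19 heavy atoms by environment: 6× c (aromatic, D3) → no; 2× N (D1) → no; 2× C (D2) → match; 1× S (D2) → no; 4× C (D1) → no; 2× C (D3) → no; 1× O (D1) → no; 1× Cl (D1) → no.
That gives 2 matching atoms.

2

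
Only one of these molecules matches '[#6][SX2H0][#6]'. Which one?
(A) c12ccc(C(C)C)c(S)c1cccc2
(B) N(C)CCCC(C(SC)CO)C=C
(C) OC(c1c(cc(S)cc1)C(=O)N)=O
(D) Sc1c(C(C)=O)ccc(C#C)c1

B

[#6][SX2H0][#6] describes an aliphatic sulfur bridging two carbons with no H on the sulfur (a thioether).
(A) has a thiol (-SH) but the sulfur has H1, not H0 bridging two carbons.
(B) contains a methylthio ether (-SCH3), which satisfies every atom and bond constraint.
(C) has a thiol (-SH) but the sulfur has H1, not H0 bridging two carbons.
(D) has a thiol (-SH) but the sulfur has H1, not H0 bridging two carbons.
So the answer is (B).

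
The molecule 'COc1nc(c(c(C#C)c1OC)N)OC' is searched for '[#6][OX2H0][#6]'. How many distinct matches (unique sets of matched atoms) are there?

3

[#6][OX2H0][#6] is the SMARTS for an ether: an aliphatic oxygen bridging two carbons with no H on the oxygen.
The molecule carries 3 separate instances of a methoxy ether (-OCH3) meeting every constraint; each maps to a distinct set of atoms, giving 3 matches.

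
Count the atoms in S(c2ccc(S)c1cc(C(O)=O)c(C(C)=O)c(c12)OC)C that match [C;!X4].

2

Check the 21 heavy atoms by environment: 10× c (aromatic, X3) → no; 2× S (X2) → no; 2× C (X3) → match; 2× O (X1) → no; 2× O (X2) → no; 3× C (X4) → no.
That gives 2 matching atoms.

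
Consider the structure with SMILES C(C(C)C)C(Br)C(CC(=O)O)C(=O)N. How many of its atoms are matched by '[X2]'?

The query [X2] means: any atom with exactly two total connections (bonds + H).
Check the 14 heavy atoms by environment: 7× C (X4) → no; 2× C (X3) → no; 2× O (X1) → no; 1× O (X2) → match; 1× Br (X1) → no; 1× N (X3) → no.
That gives 1 matching atom.

1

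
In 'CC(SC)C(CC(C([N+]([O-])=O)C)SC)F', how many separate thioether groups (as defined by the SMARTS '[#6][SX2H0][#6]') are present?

[#6][SX2H0][#6] is the SMARTS for a thioether: an aliphatic sulfur bridging two carbons with no H on the sulfur.
The molecule carries 2 separate instances of a methylthio ether (-SCH3) meeting every constraint; each maps to a distinct set of atoms, giving 2 matches.

2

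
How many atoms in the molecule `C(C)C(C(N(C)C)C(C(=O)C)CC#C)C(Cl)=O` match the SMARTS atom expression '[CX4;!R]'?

9

The query [CX4;!R] means: aliphatic carbon with four total connections, not in a ring.
Check the 17 heavy atoms by environment: 9× C (X4, acyclic) → match; 2× C (X2, acyclic) → no; 2× C (X3, acyclic) → no; 2× O (X1, acyclic) → no; 1× N (X3, acyclic) → no; 1× Cl (X1, acyclic) → no.
That gives 9 matching atoms.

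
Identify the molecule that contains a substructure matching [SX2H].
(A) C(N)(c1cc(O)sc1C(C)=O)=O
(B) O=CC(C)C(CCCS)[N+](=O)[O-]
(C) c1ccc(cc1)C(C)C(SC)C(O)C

[SX2H] describes an aliphatic sulfur with two connections, one being H (a thiol).
(A) has a hydroxyl group (-OH) but it is an -OH, not an -SH.
(B) contains a thiol (-SH), which satisfies every atom and bond constraint.
(C) has a methylthio ether (-SCH3) but the sulfur has H0 (bonded to two carbons), not H1.
So the answer is (B).

B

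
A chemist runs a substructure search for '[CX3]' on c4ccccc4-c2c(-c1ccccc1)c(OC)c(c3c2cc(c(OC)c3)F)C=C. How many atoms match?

Check the 29 heavy atoms by environment: 22× c (aromatic, X3) → no; 2× C (X3) → match; 2× O (X2) → no; 2× C (X4) → no; 1× F (X1) → no.
That gives 2 matching atoms.

2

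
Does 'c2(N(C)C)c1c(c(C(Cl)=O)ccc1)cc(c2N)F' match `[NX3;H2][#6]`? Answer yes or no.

Yes

The pattern [NX3;H2][#6] describes a trivalent nitrogen with two H attached to carbon — a primary amine.
The molecule carries a primary amino group (-NH2), whose atoms satisfy every constraint of the query, so the pattern matches.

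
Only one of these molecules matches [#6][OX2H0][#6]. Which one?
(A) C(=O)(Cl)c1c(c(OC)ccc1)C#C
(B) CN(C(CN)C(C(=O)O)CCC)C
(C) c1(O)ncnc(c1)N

[#6][OX2H0][#6] describes an aliphatic oxygen bridging two carbons with no H on the oxygen (an ether).
(A) contains a methoxy ether (-OCH3), which satisfies every atom and bond constraint.
(B) has a carboxylic acid group (-C(=O)OH) but the -OH oxygen has H1; the =O is OX1, not OX2.
(C) has a hydroxyl group (-OH) but the oxygen has H1, not H0 bridging two carbons.
So the answer is (A).

A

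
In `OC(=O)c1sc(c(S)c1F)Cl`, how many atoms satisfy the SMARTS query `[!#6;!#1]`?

Check the 11 heavy atoms by environment: 1× s (aromatic) → match; 4× c (aromatic) → no; 1× C → no; 2× O → match; 1× Cl → match; 1× F → match; 1× S → match.
Summing the matching environments: 1 + 2 + 1 + 1 + 1 = 6 matching atoms.

6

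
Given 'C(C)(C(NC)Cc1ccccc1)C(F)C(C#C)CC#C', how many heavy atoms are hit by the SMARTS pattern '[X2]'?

The query [X2] means: any atom with exactly two total connections (bonds + H).
Check the 20 heavy atoms by environment: 8× C (X4) → no; 6× c (aromatic, X3) → no; 1× N (X3) → no; 1× F (X1) → no; 4× C (X2) → match.
That gives 4 matching atoms.

4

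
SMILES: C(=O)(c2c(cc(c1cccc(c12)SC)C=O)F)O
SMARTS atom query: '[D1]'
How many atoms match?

5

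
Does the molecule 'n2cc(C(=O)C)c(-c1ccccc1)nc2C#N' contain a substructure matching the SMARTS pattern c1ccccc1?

The pattern c1ccccc1 describes six aromatic carbons in a ring — a benzene ring.
The molecule carries a phenyl ring, whose atoms satisfy every constraint of the query, so the pattern matches.

Yes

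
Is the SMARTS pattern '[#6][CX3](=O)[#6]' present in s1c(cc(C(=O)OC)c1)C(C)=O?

Yes

The pattern [#6][CX3](=O)[#6] describes a carbonyl carbon (no H) flanked by two carbons — a ketone.
The molecule carries an acetyl/ketone group (-C(=O)CH3), whose atoms satisfy every constraint of the query, so the pattern matches.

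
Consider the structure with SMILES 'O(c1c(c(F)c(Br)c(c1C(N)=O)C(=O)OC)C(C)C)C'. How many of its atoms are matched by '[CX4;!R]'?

5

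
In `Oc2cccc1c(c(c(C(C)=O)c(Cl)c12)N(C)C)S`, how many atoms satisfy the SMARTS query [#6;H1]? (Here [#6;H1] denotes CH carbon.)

3

The query [#6;H1] means: any carbon bearing exactly one hydrogen.
Check the 19 heavy atoms by environment: 7× c (aromatic, H0) → no; 3× c (aromatic, H1) → match; 1× C (H0) → no; 1× O (H0) → no; 3× C (H3) → no; 1× Cl (H0) → no; 1× O (H1) → no; 1× S (H1) → no; 1× N (H0) → no.
That gives 3 matching atoms.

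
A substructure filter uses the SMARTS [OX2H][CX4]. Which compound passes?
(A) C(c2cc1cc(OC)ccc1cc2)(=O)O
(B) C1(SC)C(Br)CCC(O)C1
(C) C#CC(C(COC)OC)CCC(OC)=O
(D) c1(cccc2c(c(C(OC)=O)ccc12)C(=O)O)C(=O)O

B

[OX2H][CX4] describes a hydroxyl oxygen bound to an sp3 (X4) carbon (an aliphatic alcohol).
(A) has a methoxy ether (-OCH3) but the oxygen has H0 (ether), not H1.
(B) contains a hydroxyl group (-OH), which satisfies every atom and bond constraint.
(C) has a methoxy ether (-OCH3) but the oxygen has H0 (ether), not H1.
(D) has a carboxylic acid group (-C(=O)OH) but the -OH is on a CX3 carbonyl carbon, not a CX4 carbon.
So the answer is (B).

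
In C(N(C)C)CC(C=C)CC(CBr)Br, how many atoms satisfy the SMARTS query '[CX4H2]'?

4

The query [CX4H2] means: sp3 carbon (X4) with exactly two hydrogens.
Check the 13 heavy atoms by environment: 4× C (H2, X4) → match; 2× C (H1, X4) → no; 2× Br (H0, X1) → no; 1× C (H1, X3) → no; 1× C (H2, X3) → no; 1× N (H0, X3) → no; 2× C (H3, X4) → no.
That gives 4 matching atoms.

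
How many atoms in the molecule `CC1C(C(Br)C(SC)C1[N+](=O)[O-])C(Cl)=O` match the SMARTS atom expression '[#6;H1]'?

The query [#6;H1] means: any carbon bearing exactly one hydrogen.
Check the 15 heavy atoms by environment: 5× C (H1) → match; 1× C (H0) → no; 2× O (H0) → no; 1× Cl (H0) → no; 2× C (H3) → no; 1× N (charge +1, H0) → no; 1× O (charge -1, H0) → no; 1× Br (H0) → no; 1× S (H0) → no.
That gives 5 matching atoms.

5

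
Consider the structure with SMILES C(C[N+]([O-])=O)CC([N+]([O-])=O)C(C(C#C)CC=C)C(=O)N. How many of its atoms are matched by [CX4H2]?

4

Check the 20 heavy atoms by environment: 4× C (H2, X4) → match; 3× C (H1, X4) → no; 1× C (H0, X3) → no; 3× O (H0, X1) → no; 1× N (H2, X3) → no; 1× C (H0, X2) → no; 1× C (H1, X2) → no; 2× N (charge +1, H0, X3) → no; 2× O (charge -1, H0, X1) → no; 1× C (H1, X3) → no; 1× C (H2, X3) → no.
That gives 4 matching atoms.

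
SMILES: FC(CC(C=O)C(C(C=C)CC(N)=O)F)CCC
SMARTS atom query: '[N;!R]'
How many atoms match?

Check the 18 heavy atoms by environment: 13× C (acyclic) → no; 2× O (acyclic) → no; 1× N (acyclic) → match; 2× F (acyclic) → no.
That gives 1 matching atom.

1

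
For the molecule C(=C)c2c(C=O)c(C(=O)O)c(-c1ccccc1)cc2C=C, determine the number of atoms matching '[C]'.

6

Check the 21 heavy atoms by environment: 12× c (aromatic) → no; 6× C → match; 3× O → no.
That gives 6 matching atoms.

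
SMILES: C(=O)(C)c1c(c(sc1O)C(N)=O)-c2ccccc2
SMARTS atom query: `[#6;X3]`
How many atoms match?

12

Check the 18 heavy atoms by environment: 1× s (aromatic, X2) → no; 10× c (aromatic, X3) → match; 2× C (X3) → match; 2× O (X1) → no; 1× N (X3) → no; 1× O (X2) → no; 1× C (X4) → no.
Summing the matching environments: 10 + 2 = 12 matching atoms.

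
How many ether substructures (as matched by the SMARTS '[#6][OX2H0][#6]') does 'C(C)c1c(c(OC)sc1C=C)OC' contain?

2

[#6][OX2H0][#6] is the SMARTS for an ether: an aliphatic oxygen bridging two carbons with no H on the oxygen.
The molecule carries 2 separate instances of a methoxy ether (-OCH3) meeting every constraint; each maps to a distinct set of atoms, giving 2 matches.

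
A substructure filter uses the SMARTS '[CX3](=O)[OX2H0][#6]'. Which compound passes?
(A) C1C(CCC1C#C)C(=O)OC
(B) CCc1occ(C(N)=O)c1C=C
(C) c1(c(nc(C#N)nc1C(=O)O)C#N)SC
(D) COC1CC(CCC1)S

A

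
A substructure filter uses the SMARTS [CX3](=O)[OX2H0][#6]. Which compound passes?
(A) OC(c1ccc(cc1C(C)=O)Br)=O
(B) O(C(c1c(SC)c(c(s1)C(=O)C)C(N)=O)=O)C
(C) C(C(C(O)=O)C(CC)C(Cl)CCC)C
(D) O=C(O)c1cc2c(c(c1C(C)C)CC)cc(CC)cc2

B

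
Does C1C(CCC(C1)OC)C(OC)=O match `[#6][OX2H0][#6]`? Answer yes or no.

Yes

The pattern [#6][OX2H0][#6] describes an aliphatic oxygen bridging two carbons with no H on the oxygen — an ether.
The molecule carries a methoxy ether (-OCH3), whose atoms satisfy every constraint of the query, so the pattern matches.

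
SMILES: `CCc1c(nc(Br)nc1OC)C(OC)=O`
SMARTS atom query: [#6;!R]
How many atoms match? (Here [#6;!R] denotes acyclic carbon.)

5

The query [#6;!R] means: carbon not in any ring.
Check the 15 heavy atoms by environment: 2× n (aromatic, in 6-ring) → no; 4× c (aromatic, in 6-ring) → no; 3× O (acyclic) → no; 5× C (acyclic) → match; 1× Br (acyclic) → no.
That gives 5 matching atoms.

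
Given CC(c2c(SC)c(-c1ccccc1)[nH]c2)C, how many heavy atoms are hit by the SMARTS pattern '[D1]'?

The query [D1] means: atom with exactly one heavy-atom neighbour (degree 1).
Check the 16 heavy atoms by environment: 1× n (aromatic, D2) → no; 4× c (aromatic, D3) → no; 6× c (aromatic, D2) → no; 1× S (D2) → no; 3× C (D1) → match; 1× C (D3) → no.
That gives 3 matching atoms.

3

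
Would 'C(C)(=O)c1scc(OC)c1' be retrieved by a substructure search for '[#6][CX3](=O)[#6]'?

Yes

The pattern [#6][CX3](=O)[#6] describes a carbonyl carbon (no H) flanked by two carbons — a ketone.
The molecule carries an acetyl/ketone group (-C(=O)CH3), whose atoms satisfy every constraint of the query, so the pattern matches.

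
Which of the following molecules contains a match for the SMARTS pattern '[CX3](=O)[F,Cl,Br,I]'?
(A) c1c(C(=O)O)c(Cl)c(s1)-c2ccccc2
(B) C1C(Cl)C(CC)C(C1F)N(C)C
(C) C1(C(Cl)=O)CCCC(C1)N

C

[CX3](=O)[F,Cl,Br,I] describes a carbonyl carbon bonded to a halogen (an acyl halide).
(A) has a chloro substituent but the Cl is not on a carbonyl carbon.
(B) has a chloro substituent but the Cl is not on a carbonyl carbon.
(C) contains an acyl chloride (-C(=O)Cl), which satisfies every atom and bond constraint.
So the answer is (C).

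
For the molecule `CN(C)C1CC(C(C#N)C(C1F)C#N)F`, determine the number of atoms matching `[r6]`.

6

The query [r6] means: r6 matches atoms in a six-membered ring.
Check the 15 heavy atoms by environment: 6× C (in 6-ring) → match; 3× N (acyclic) → no; 4× C (acyclic) → no; 2× F (acyclic) → no.
That gives 6 matching atoms.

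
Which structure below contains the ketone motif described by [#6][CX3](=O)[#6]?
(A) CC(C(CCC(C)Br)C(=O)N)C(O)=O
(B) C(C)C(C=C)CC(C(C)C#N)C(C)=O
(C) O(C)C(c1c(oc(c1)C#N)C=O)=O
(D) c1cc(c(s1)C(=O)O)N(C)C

[#6][CX3](=O)[#6] describes a carbonyl carbon (no H) flanked by two carbons (a ketone).
(A) has a carboxylic acid group (-C(=O)OH) but one neighbour of the carbonyl carbon is O, not C.
(B) contains an acetyl/ketone group (-C(=O)CH3), which satisfies every atom and bond constraint.
(C) has an aldehyde (-CHO) but the carbonyl carbon has H1, so it is not flanked by two carbons.
(D) has a carboxylic acid group (-C(=O)OH) but one neighbour of the carbonyl carbon is O, not C.
So the answer is (B).

B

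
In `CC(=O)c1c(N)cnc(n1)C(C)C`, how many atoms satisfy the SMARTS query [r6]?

The query [r6] means: r6 matches atoms in a six-membered ring.
Check the 13 heavy atoms by environment: 2× n (aromatic, in 6-ring) → match; 4× c (aromatic, in 6-ring) → match; 5× C (acyclic) → no; 1× O (acyclic) → no; 1× N (acyclic) → no.
Summing the matching environments: 2 + 4 = 6 matching atoms.

6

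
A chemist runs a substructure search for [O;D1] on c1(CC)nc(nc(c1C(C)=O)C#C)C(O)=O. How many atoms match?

3

The query [O;D1] means: aliphatic oxygen bonded to exactly one heavy atom.
Check the 16 heavy atoms by environment: 2× n (aromatic, D2) → no; 4× c (aromatic, D3) → no; 2× C (D3) → no; 3× O (D1) → match; 3× C (D1) → no; 2× C (D2) → no.
That gives 3 matching atoms.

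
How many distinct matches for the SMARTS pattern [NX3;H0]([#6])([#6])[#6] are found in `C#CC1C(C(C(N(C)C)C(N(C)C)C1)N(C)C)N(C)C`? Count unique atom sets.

[NX3;H0]([#6])([#6])[#6] is the SMARTS for a tertiary amine: a trivalent nitrogen with no H, bonded to three carbons.
The molecule carries 4 separate instances of a dimethylamino group (-N(CH3)2) meeting every constraint; each maps to a distinct set of atoms, giving 4 matches.

4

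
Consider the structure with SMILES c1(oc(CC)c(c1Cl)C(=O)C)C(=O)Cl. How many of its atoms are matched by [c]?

4

The query [c] means: lowercase c matches aromatic carbon only.
Check the 14 heavy atoms by environment: 1× o (aromatic) → no; 4× c (aromatic) → match; 2× Cl → no; 5× C → no; 2× O → no.
That gives 4 matching atoms.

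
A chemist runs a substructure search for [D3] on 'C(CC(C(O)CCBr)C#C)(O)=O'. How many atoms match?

The query [D3] means: atom with exactly three heavy-atom neighbours.
Check the 12 heavy atoms by environment: 4× C (D2) → no; 3× C (D3) → match; 3× O (D1) → no; 1× Br (D1) → no; 1× C (D1) → no.
That gives 3 matching atoms.

3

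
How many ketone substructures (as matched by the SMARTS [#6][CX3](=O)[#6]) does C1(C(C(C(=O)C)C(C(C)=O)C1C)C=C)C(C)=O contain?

3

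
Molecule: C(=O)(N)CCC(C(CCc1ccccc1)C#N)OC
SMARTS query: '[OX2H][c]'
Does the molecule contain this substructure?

No

The pattern [OX2H][c] describes a hydroxyl oxygen attached to an aromatic carbon — a phenol.
The closest candidate here is a methoxy ether (-OCH3), but the oxygen has H0, not H1. No other fragment satisfies the full query, so there is no match.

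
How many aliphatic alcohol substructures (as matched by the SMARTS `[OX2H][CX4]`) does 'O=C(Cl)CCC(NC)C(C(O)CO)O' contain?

[OX2H][CX4] is the SMARTS for an aliphatic alcohol: a hydroxyl oxygen bound to an sp3 (X4) carbon.
The molecule carries 3 separate instances of a hydroxyl group (-OH) meeting every constraint; each maps to a distinct set of atoms, giving 3 matches.

3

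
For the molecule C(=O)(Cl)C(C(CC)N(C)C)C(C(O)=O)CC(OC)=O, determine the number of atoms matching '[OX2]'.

2

The query [OX2] means: aliphatic oxygen with two total connections — ether, hydroxyl, or ester single-bond O.
Check the 19 heavy atoms by environment: 9× C (X4) → no; 3× C (X3) → no; 3× O (X1) → no; 1× Cl (X1) → no; 2× O (X2) → match; 1× N (X3) → no.
That gives 2 matching atoms.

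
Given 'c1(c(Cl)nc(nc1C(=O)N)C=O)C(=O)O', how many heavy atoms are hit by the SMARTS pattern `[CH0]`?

2

The query [CH0] means: aliphatic carbon with no attached hydrogen.
Check the 15 heavy atoms by environment: 2× n (aromatic, H0) → no; 4× c (aromatic, H0) → no; 2× C (H0) → match; 3× O (H0) → no; 1× O (H1) → no; 1× C (H1) → no; 1× Cl (H0) → no; 1× N (H2) → no.
That gives 2 matching atoms.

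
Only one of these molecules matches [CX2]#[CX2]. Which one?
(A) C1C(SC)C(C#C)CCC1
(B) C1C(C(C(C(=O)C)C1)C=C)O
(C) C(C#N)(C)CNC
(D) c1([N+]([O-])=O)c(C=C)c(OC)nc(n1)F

[CX2]#[CX2] describes a carbon-carbon triple bond (an alkyne).
(A) contains an ethynyl group (-C#CH), which satisfies every atom and bond constraint.
(B) has a vinyl group (-CH=CH2) but the C=C is a double bond; both carbons are CX3, not CX2.
(C) has a nitrile (-C#N) but the triple bond is C#N, not C#C.
(D) has a vinyl group (-CH=CH2) but the C=C is a double bond; both carbons are CX3, not CX2.
So the answer is (A).

A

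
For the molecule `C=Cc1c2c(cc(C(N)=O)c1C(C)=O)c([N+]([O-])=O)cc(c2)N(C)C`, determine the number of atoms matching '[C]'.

The query [C] means: uppercase C matches aliphatic (non-aromatic) carbon only.
Check the 24 heavy atoms by environment: 10× c (aromatic) → no; 7× C → match; 3× O → no; 2× N → no; 1× N (charge +1) → no; 1× O (charge -1) → no.
That gives 7 matching atoms.

7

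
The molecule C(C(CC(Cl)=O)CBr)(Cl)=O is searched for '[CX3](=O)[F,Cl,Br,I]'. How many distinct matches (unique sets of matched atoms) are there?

2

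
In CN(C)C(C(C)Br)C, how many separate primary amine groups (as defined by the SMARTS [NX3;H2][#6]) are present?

[NX3;H2][#6] is the SMARTS for a primary amine: a trivalent nitrogen with two H attached to carbon.
The molecule has a dimethylamino group (-N(CH3)2), but the nitrogen has H0, not H2; nothing else fits, so there are 0 matches.

0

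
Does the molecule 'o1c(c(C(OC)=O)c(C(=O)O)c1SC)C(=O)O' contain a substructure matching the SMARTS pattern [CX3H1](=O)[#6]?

No

The pattern [CX3H1](=O)[#6] describes an sp2 carbon with one H, double-bonded to O and single-bonded to carbon — an aldehyde.
The closest candidate here is a carboxylic acid group (-C(=O)OH), but the carbonyl carbon has H0 and is bonded to O, not H1. No other fragment satisfies the full query, so there is no match.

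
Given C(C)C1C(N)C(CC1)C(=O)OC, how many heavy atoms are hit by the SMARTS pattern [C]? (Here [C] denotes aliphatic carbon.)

9

The query [C] means: uppercase C matches aliphatic (non-aromatic) carbon only.
Check the 12 heavy atoms by environment: 9× C → match; 1× N → no; 2× O → no.
That gives 9 matching atoms.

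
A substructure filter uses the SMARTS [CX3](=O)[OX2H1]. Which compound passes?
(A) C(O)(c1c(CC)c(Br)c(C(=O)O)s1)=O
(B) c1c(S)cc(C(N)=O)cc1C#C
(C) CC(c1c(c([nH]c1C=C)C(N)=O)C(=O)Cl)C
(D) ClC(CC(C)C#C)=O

[CX3](=O)[OX2H1] describes an sp2 carbon double-bonded to O and single-bonded to an -OH oxygen (a carboxylic acid).
(A) contains a carboxylic acid group (-C(=O)OH), which satisfies every atom and bond constraint.
(B) has a primary amide (-C(=O)NH2) but the carbonyl is bonded to N, not to an -OH oxygen.
(C) has an acyl chloride (-C(=O)Cl) but the carbonyl is bonded to Cl, not to an -OH oxygen.
(D) has an acyl chloride (-C(=O)Cl) but the carbonyl is bonded to Cl, not to an -OH oxygen.
So the answer is (A).

A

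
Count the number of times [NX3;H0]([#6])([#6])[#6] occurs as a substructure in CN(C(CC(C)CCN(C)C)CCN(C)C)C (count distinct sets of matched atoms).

[NX3;H0]([#6])([#6])[#6] is the SMARTS for a tertiary amine: a trivalent nitrogen with no H, bonded to three carbons.
The molecule carries 3 separate instances of a dimethylamino group (-N(CH3)2) meeting every constraint; each maps to a distinct set of atoms, giving 3 matches.

3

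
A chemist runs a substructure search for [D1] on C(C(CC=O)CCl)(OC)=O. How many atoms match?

The query [D1] means: atom with exactly one heavy-atom neighbour (degree 1).
Check the 10 heavy atoms by environment: 3× C (D2) → no; 2× C (D3) → no; 2× O (D1) → match; 1× Cl (D1) → match; 1× O (D2) → no; 1× C (D1) → match.
Summing the matching environments: 2 + 1 + 1 = 4 matching atoms.

4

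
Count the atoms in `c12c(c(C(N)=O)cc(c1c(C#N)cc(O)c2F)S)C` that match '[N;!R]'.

2

The query [N;!R] means: aliphatic nitrogen not in a ring.
Check the 19 heavy atoms by environment: 10× c (aromatic, in 6-ring) → no; 1× F (acyclic) → no; 1× S (acyclic) → no; 2× O (acyclic) → no; 3× C (acyclic) → no; 2× N (acyclic) → match.
That gives 2 matching atoms.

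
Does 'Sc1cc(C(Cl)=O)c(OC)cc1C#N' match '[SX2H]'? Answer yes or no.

The pattern [SX2H] describes an aliphatic sulfur with two connections, one being H — a thiol.
The molecule carries a thiol (-SH), whose atoms satisfy every constraint of the query, so the pattern matches.

Yes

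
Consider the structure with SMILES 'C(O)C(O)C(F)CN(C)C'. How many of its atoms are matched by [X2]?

2

The query [X2] means: any atom with exactly two total connections (bonds + H).
Check the 10 heavy atoms by environment: 6× C (X4) → no; 1× F (X1) → no; 2× O (X2) → match; 1× N (X3) → no.
That gives 2 matching atoms.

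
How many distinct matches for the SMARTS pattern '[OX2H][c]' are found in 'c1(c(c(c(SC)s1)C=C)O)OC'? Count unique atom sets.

1

[OX2H][c] is the SMARTS for a phenol: a hydroxyl oxygen attached to an aromatic carbon.
Exactly one fragment in the molecule meets all constraints, giving 1 match.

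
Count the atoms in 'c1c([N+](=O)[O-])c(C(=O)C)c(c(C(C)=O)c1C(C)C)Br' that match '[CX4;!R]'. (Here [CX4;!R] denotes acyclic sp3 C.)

5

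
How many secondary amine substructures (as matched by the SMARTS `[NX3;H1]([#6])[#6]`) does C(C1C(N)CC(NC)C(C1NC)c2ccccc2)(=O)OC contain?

2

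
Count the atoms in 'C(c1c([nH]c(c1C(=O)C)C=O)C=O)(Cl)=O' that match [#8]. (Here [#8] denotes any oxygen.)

4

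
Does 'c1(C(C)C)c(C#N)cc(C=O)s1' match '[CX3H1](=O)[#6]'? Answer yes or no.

Yes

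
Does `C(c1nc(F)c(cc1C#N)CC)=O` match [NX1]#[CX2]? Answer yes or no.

The pattern [NX1]#[CX2] describes a nitrogen triple-bonded to a two-connected carbon — a nitrile.
The molecule carries a nitrile (-C#N), whose atoms satisfy every constraint of the query, so the pattern matches.

Yes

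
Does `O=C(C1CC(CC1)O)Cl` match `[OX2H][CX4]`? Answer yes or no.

Yes

The pattern [OX2H][CX4] describes a hydroxyl oxygen bound to an sp3 (X4) carbon — an aliphatic alcohol.
The molecule carries a hydroxyl group (-OH), whose atoms satisfy every constraint of the query, so the pattern matches.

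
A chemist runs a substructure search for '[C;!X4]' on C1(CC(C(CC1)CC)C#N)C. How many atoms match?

1

The query [C;!X4] means: aliphatic carbon that does not have four total connections.
Check the 11 heavy atoms by environment: 9× C (X4) → no; 1× C (X2) → match; 1× N (X1) → no.
That gives 1 matching atom.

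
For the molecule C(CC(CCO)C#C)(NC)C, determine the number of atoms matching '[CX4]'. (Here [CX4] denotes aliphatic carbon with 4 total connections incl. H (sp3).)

7

The query [CX4] means: C with X4: aliphatic carbon with exactly 4 total connections (bonds + H).
Check the 11 heavy atoms by environment: 7× C (X4) → match; 2× C (X2) → no; 1× O (X2) → no; 1× N (X3) → no.
That gives 7 matching atoms.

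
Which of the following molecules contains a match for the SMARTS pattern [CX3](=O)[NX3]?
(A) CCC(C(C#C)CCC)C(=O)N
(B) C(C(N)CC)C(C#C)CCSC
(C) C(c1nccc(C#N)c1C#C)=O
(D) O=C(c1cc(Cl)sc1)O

A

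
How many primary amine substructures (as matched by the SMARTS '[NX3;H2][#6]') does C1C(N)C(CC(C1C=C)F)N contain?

2

[NX3;H2][#6] is the SMARTS for a primary amine: a trivalent nitrogen with two H attached to carbon.
The molecule carries 2 separate instances of a primary amino group (-NH2) meeting every constraint; each maps to a distinct set of atoms, giving 2 matches.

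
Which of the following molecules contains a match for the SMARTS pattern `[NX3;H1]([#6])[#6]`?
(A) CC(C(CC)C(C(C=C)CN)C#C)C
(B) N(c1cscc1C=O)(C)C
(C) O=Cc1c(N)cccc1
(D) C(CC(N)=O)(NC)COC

D

[NX3;H1]([#6])[#6] describes a trivalent nitrogen with one H, bonded to two carbons (a secondary amine).
(A) has a primary amino group (-NH2) but the nitrogen has H2 and only one carbon neighbour.
(B) has a dimethylamino group (-N(CH3)2) but the nitrogen has H0, not H1.
(C) has a primary amino group (-NH2) but the nitrogen has H2 and only one carbon neighbour.
(D) contains an N-methylamino group (-NHCH3), which satisfies every atom and bond constraint.
So the answer is (D).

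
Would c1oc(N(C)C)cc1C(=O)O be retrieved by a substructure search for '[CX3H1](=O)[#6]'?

No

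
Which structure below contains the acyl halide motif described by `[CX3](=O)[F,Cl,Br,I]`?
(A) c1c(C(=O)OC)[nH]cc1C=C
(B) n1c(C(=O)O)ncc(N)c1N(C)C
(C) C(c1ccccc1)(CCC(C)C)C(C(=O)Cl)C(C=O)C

[CX3](=O)[F,Cl,Br,I] describes a carbonyl carbon bonded to a halogen (an acyl halide).
(A) has a methyl-ester group (-C(=O)OCH3) but the carbonyl is bonded to -O-C, not to a halogen.
(B) has a carboxylic acid group (-C(=O)OH) but the carbonyl is bonded to -OH, not to a halogen.
(C) contains an acyl chloride (-C(=O)Cl), which satisfies every atom and bond constraint.
So the answer is (C).

C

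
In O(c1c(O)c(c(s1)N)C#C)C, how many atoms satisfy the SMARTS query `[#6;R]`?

4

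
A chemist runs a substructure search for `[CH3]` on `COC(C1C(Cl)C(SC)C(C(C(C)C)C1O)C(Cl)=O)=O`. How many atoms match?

The query [CH3] means: aliphatic carbon with exactly three hydrogens.
Check the 20 heavy atoms by environment: 7× C (H1) → no; 4× C (H3) → match; 2× C (H0) → no; 3× O (H0) → no; 2× Cl (H0) → no; 1× O (H1) → no; 1× S (H0) → no.
That gives 4 matching atoms.

4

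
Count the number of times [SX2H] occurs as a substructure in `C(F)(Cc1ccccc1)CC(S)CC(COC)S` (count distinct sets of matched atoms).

[SX2H] is the SMARTS for a thiol: an aliphatic sulfur with two connections, one being H.
The molecule carries 2 separate instances of a thiol (-SH) meeting every constraint; each maps to a distinct set of atoms, giving 2 matches.

2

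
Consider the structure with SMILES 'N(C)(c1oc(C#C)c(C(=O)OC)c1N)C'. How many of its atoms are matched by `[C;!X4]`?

3

The query [C;!X4] means: aliphatic carbon that does not have four total connections.
Check the 15 heavy atoms by environment: 1× o (aromatic, X2) → no; 4× c (aromatic, X3) → no; 2× C (X2) → match; 2× N (X3) → no; 1× C (X3) → match; 1× O (X1) → no; 1× O (X2) → no; 3× C (X4) → no.
Summing the matching environments: 2 + 1 = 3 matching atoms.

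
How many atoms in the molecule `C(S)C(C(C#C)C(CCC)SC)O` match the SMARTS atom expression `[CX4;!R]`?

8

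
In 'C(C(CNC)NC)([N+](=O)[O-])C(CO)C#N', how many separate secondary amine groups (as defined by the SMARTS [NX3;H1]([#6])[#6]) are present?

2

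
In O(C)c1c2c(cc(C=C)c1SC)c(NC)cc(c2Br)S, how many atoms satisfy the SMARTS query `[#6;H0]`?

8

Check the 20 heavy atoms by environment: 8× c (aromatic, H0) → match; 2× c (aromatic, H1) → no; 1× N (H1) → no; 3× C (H3) → no; 1× S (H0) → no; 1× C (H1) → no; 1× C (H2) → no; 1× S (H1) → no; 1× Br (H0) → no; 1× O (H0) → no.
That gives 8 matching atoms.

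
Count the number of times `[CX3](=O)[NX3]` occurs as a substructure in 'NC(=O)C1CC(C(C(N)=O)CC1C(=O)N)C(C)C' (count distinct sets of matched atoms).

3

[CX3](=O)[NX3] is the SMARTS for an amide: a carbonyl carbon bonded to a trivalent nitrogen.
The molecule carries 3 separate instances of a primary amide (-C(=O)NH2) meeting every constraint; each maps to a distinct set of atoms, giving 3 matches.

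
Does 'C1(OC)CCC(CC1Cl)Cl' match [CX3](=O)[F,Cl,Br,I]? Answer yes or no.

No

The pattern [CX3](=O)[F,Cl,Br,I] describes a carbonyl carbon bonded to a halogen — an acyl halide.
The closest candidate here is a chloro substituent, but the Cl is not on a carbonyl carbon. No other fragment satisfies the full query, so there is no match.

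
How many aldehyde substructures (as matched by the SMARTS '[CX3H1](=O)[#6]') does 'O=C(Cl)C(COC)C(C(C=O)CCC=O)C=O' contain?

[CX3H1](=O)[#6] is the SMARTS for an aldehyde: an sp2 carbon with one H, double-bonded to O and single-bonded to carbon.
The molecule carries 3 separate instances of an aldehyde (-CHO) meeting every constraint; each maps to a distinct set of atoms, giving 3 matches.

3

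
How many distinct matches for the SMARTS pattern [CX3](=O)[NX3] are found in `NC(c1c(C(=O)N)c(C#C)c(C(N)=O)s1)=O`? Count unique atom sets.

3

[CX3](=O)[NX3] is the SMARTS for an amide: a carbonyl carbon bonded to a trivalent nitrogen.
The molecule carries 3 separate instances of a primary amide (-C(=O)NH2) meeting every constraint; each maps to a distinct set of atoms, giving 3 matches.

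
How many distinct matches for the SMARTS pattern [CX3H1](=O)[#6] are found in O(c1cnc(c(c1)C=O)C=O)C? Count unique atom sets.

[CX3H1](=O)[#6] is the SMARTS for an aldehyde: an sp2 carbon with one H, double-bonded to O and single-bonded to carbon.
The molecule carries 2 separate instances of an aldehyde (-CHO) meeting every constraint; each maps to a distinct set of atoms, giving 2 matches.

2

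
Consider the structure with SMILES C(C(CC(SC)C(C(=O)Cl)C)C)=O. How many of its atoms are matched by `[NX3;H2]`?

Check the 13 heavy atoms by environment: 3× C (H3, X4) → no; 3× C (H1, X4) → no; 1× C (H2, X4) → no; 1× S (H0, X2) → no; 1× C (H0, X3) → no; 2× O (H0, X1) → no; 1× Cl (H0, X1) → no; 1× C (H1, X3) → no.
No environment satisfies the query, so 0 matching atoms.

0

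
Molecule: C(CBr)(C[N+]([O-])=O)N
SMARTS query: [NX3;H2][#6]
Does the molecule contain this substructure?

Yes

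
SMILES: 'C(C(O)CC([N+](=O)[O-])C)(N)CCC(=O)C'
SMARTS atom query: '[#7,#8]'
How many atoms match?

6

The query [#7,#8] means: nitrogen or oxygen (comma = OR).
Check the 15 heavy atoms by environment: 9× C → no; 1× N (charge +1) → match; 1× O (charge -1) → match; 3× O → match; 1× N → match.
Summing the matching environments: 1 + 1 + 3 + 1 = 6 matching atoms.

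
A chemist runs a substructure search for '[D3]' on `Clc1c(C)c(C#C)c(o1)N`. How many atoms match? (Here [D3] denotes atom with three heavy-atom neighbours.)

The query [D3] means: atom with exactly three heavy-atom neighbours.
Check the 10 heavy atoms by environment: 1× o (aromatic, D2) → no; 4× c (aromatic, D3) → match; 1× C (D2) → no; 2× C (D1) → no; 1× N (D1) → no; 1× Cl (D1) → no.
That gives 4 matching atoms.

4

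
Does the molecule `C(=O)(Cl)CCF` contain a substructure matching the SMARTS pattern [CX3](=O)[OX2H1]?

No

The pattern [CX3](=O)[OX2H1] describes an sp2 carbon double-bonded to O and single-bonded to an -OH oxygen — a carboxylic acid.
The closest candidate here is an acyl chloride (-C(=O)Cl), but the carbonyl is bonded to Cl, not to an -OH oxygen. No other fragment satisfies the full query, so there is no match.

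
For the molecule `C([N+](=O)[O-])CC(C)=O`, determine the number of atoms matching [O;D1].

3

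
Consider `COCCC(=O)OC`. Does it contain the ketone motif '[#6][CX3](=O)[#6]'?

The pattern [#6][CX3](=O)[#6] describes a carbonyl carbon (no H) flanked by two carbons — a ketone.
The closest candidate here is a methyl-ester group (-C(=O)OCH3), but one neighbour of the carbonyl carbon is O, not C. No other fragment satisfies the full query, so there is no match.

No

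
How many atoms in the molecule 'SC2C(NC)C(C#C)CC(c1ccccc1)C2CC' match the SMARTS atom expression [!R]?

7

Check the 19 heavy atoms by environment: 6× C (in 6-ring) → no; 1× S (acyclic) → match; 5× C (acyclic) → match; 1× N (acyclic) → match; 6× c (aromatic, in 6-ring) → no.
Summing the matching environments: 1 + 5 + 1 = 7 matching atoms.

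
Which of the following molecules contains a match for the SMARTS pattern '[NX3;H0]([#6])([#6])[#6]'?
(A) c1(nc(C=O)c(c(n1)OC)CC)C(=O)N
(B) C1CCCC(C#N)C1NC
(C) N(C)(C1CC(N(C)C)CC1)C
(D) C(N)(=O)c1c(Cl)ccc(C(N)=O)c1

C

[NX3;H0]([#6])([#6])[#6] describes a trivalent nitrogen with no H, bonded to three carbons (a tertiary amine).
(A) has a primary amide (-C(=O)NH2) but the amide nitrogen has H2 and only one carbon neighbour.
(B) has an N-methylamino group (-NHCH3) but the nitrogen still has one H (H1), not H0.
(C) contains a dimethylamino group (-N(CH3)2), which satisfies every atom and bond constraint.
(D) has a primary amide (-C(=O)NH2) but the amide nitrogen has H2 and only one carbon neighbour.
So the answer is (C).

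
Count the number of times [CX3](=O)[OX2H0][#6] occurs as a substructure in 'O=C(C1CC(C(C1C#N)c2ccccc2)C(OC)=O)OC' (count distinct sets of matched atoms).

2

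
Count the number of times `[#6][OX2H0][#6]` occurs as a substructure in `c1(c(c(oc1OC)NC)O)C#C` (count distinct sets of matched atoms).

1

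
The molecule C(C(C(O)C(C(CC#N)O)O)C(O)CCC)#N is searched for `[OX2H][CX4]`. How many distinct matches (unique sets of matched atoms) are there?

4

[OX2H][CX4] is the SMARTS for an aliphatic alcohol: a hydroxyl oxygen bound to an sp3 (X4) carbon.
The molecule carries 4 separate instances of a hydroxyl group (-OH) meeting every constraint; each maps to a distinct set of atoms, giving 4 matches.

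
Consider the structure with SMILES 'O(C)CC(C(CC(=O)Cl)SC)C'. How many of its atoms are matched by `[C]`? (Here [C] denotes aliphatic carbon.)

8

The query [C] means: uppercase C matches aliphatic (non-aromatic) carbon only.
Check the 12 heavy atoms by environment: 8× C → match; 1× S → no; 2× O → no; 1× Cl → no.
That gives 8 matching atoms.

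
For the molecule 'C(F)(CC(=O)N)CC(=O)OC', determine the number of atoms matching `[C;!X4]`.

The query [C;!X4] means: aliphatic carbon that does not have four total connections.
Check the 11 heavy atoms by environment: 4× C (X4) → no; 2× C (X3) → match; 2× O (X1) → no; 1× O (X2) → no; 1× N (X3) → no; 1× F (X1) → no.
That gives 2 matching atoms.

2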